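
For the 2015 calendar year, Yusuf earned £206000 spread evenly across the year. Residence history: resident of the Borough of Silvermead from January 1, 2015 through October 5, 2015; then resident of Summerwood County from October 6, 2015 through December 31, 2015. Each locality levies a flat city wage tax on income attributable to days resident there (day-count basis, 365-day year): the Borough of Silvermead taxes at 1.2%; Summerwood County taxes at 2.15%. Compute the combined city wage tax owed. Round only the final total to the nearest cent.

The Borough of Silvermead, January 1 – October 5, 2015: 278 days → £206000 × 1.2% × 278/365 = £1882.7836
Summerwood County, October 6 – December 31, 2015: 87 days → £206000 × 2.15% × 87/365 = £1055.6795
Total = £2938.4630

£2938.46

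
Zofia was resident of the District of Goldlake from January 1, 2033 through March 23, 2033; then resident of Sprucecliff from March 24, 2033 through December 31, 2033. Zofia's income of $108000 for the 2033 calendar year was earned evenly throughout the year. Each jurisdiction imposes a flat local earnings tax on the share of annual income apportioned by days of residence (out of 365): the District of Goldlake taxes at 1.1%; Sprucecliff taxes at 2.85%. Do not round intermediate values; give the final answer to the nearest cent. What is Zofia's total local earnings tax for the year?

The District of Goldlake, January 1 – March 23, 2033: 82 days → $108000 × 1.1% × 82/365 = $266.8932
Sprucecliff, March 24 – December 31, 2033: 283 days → $108000 × 2.85% × 283/365 = $2386.5041
Total = $2653.3973

$2653.40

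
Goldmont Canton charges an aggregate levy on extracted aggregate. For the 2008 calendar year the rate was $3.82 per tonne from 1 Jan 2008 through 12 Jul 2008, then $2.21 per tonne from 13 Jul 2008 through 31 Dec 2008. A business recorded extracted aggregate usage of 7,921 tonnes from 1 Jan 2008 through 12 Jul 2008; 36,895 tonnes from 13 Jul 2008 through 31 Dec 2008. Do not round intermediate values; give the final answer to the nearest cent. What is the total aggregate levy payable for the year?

$111,796.17

1 Jan – 12 Jul 2008: 7,921 tonnes at $3.82/tonne → $30,258.22
13 Jul – 31 Dec 2008: 36,895 tonnes at $2.21/tonne → $81,537.95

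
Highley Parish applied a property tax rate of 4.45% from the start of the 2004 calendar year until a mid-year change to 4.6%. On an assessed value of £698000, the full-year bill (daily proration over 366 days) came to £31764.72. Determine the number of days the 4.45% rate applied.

120 days

Let d = days at the first rate; then 366 − d days at the second rate.
£698000 × [4.45%·d + 4.6%·(366−d)] / 366 = £31764.72
Solving gives d = 120, so the new rate took effect on 30 April 2004.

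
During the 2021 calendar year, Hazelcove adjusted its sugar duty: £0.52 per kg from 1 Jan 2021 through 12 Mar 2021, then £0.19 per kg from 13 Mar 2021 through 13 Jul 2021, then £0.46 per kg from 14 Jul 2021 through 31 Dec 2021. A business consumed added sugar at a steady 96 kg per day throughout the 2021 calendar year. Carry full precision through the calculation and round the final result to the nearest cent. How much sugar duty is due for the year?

1 Jan – 12 Mar 2021: 71 days × 96 kg/day = 6,816 kg at £0.52/kg → £3,544.32
13 Mar – 13 Jul 2021: 123 days × 96 kg/day = 11,808 kg at £0.19/kg → £2,243.52
14 Jul – 31 Dec 2021: 171 days × 96 kg/day = 16,416 kg at £0.46/kg → £7,551.36

£13,339.20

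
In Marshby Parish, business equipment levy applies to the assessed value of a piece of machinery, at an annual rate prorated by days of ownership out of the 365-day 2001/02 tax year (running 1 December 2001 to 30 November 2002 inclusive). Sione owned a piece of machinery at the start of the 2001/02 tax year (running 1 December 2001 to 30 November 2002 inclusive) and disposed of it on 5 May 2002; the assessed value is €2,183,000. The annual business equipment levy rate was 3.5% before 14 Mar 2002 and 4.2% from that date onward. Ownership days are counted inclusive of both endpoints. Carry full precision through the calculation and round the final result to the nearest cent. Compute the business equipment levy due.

1 Dec 2001 – 13 Mar 2002: 103 days at 3.5% → €2,183,000 × 3.5% × 103/365 = €21,560.8630
14 Mar – 5 May 2002: 53 days at 4.2% → €2,183,000 × 4.2% × 53/365 = €13,313.3096
Total = €34,874.1726

€34,874.17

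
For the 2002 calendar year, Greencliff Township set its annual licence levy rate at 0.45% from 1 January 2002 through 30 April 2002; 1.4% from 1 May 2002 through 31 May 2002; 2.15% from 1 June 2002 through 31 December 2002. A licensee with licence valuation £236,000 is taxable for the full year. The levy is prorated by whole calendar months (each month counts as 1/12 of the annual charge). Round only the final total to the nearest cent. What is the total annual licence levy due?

1 January – 30 April 2002: 4 months at 0.45% → £236,000 × 0.45% × 4/12 = £354.0000
1 May – 31 May 2002: 1 month at 1.4% → £236,000 × 1.4% × 1/12 = £275.3333
1 June – 31 December 2002: 7 months at 2.15% → £236,000 × 2.15% × 7/12 = £2,959.8333
Total = £3,589.1667

£3,589.17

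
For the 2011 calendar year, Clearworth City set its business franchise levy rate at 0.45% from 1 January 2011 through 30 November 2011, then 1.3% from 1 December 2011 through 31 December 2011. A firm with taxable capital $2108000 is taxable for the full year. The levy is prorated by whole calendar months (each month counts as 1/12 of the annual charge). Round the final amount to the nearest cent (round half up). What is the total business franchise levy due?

$10979.17

1 January – 30 November 2011: 11 months at 0.45% → $2108000 × 0.45% × 11/12 = $8695.5000
1 December – 31 December 2011: 1 month at 1.3% → $2108000 × 1.3% × 1/12 = $2283.6667
Total = $10979.1667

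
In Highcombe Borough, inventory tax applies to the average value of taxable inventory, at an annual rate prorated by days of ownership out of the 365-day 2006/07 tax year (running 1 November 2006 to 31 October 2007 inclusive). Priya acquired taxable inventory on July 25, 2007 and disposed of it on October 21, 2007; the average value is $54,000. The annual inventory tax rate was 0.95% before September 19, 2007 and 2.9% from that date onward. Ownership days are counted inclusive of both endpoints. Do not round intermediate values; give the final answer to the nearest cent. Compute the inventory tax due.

July 25 – September 18, 2007: 56 days at 0.95% → $54,000 × 0.95% × 56/365 = $78.7068
September 19 – October 21, 2007: 33 days at 2.9% → $54,000 × 2.9% × 33/365 = $141.5836
Total = $220.2904

$220.29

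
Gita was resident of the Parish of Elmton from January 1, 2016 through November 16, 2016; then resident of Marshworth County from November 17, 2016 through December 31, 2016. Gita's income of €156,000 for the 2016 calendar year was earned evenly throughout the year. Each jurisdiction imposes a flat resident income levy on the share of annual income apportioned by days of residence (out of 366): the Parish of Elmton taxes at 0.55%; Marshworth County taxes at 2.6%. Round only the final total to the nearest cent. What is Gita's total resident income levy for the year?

€1,251.20

The Parish of Elmton, January 1 – November 16, 2016: 321 days → €156,000 × 0.55% × 321/366 = €752.5082
Marshworth County, November 17 – December 31, 2016: 45 days → €156,000 × 2.6% × 45/366 = €498.6885
Total = €1,251.1967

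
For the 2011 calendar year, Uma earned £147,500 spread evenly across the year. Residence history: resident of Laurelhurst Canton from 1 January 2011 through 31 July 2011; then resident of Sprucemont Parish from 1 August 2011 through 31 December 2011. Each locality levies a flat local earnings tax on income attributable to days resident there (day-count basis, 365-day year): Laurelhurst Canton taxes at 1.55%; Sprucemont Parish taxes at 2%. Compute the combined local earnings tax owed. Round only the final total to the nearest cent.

£2,564.48

Laurelhurst Canton, 1 January – 31 July 2011: 212 days → £147,500 × 1.55% × 212/365 = £1,327.9041
Sprucemont Parish, 1 August – 31 December 2011: 153 days → £147,500 × 2% × 153/365 = £1,236.5753
Total = £2,564.4795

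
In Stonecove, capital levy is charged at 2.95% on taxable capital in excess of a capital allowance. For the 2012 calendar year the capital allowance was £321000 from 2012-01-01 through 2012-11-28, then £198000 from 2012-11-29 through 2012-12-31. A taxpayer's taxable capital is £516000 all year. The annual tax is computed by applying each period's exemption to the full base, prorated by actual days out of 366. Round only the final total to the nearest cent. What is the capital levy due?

£6079.66

2012-01-01 to 2012-11-28: 333 days, exemption £321000 → (£516000 − £321000) × 2.95% × 333/366 = £5233.8320
2012-11-29 to 2012-12-31: 33 days, exemption £198000 → (£516000 − £198000) × 2.95% × 33/366 = £845.8279
Total = £6079.6598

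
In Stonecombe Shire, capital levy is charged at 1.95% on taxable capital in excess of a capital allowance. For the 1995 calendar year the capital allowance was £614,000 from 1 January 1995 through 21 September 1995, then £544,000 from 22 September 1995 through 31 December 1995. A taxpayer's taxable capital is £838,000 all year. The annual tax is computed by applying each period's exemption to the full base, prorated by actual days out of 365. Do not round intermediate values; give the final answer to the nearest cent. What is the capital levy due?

£4,745.71

1 January – 21 September 1995: 264 days, exemption £614,000 → (£838,000 − £614,000) × 1.95% × 264/365 = £3,159.3205
22 September – 31 December 1995: 101 days, exemption £544,000 → (£838,000 − £544,000) × 1.95% × 101/365 = £1,586.3918
Total = £4,745.7123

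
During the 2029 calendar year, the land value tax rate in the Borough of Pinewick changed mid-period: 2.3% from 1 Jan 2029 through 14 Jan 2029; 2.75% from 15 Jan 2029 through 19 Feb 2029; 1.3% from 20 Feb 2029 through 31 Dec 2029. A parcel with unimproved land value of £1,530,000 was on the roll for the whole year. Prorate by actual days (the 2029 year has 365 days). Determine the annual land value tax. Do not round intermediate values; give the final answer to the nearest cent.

£22,664.96

1 Jan – 14 Jan 2029: 14 days at 2.3% → £1,530,000 × 2.3% × 14/365 = £1,349.7534
15 Jan – 19 Feb 2029: 36 days at 2.75% → £1,530,000 × 2.75% × 36/365 = £4,149.8630
20 Feb – 31 Dec 2029: 315 days at 1.3% → £1,530,000 × 1.3% × 315/365 = £17,165.3425
Total = £22,664.9589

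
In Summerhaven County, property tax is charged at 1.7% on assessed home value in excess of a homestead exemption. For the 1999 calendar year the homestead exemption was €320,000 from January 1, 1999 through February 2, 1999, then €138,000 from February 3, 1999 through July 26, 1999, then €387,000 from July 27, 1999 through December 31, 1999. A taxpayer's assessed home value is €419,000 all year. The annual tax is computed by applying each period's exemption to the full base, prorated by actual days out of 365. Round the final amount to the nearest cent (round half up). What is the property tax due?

January 1 – February 2, 1999: 33 days, exemption €320,000 → (€419,000 − €320,000) × 1.7% × 33/365 = €152.1616
February 3 – July 26, 1999: 174 days, exemption €138,000 → (€419,000 − €138,000) × 1.7% × 174/365 = €2,277.2548
July 27 – December 31, 1999: 158 days, exemption €387,000 → (€419,000 − €387,000) × 1.7% × 158/365 = €235.4849
Total = €2,664.9014

€2,664.90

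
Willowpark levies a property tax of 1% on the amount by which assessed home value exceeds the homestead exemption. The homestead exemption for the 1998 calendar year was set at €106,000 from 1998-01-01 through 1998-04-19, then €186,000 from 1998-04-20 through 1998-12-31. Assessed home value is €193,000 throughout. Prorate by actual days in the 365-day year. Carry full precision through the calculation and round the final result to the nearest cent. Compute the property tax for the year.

€308.90

1998-01-01 to 1998-04-19: 109 days, exemption €106,000 → (€193,000 − €106,000) × 1% × 109/365 = €259.8082
1998-04-20 to 1998-12-31: 256 days, exemption €186,000 → (€193,000 − €186,000) × 1% × 256/365 = €49.0959
Total = €308.9041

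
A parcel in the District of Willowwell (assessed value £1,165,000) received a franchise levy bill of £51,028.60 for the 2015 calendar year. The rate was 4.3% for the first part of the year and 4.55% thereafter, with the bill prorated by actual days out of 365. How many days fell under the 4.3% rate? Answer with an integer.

Let d = days at the first rate; then 365 − d days at the second rate.
£1,165,000 × [4.3%·d + 4.55%·(365−d)] / 365 = £51,028.60
Solving gives d = 248, so the new rate took effect on 6 September 2015.

248 days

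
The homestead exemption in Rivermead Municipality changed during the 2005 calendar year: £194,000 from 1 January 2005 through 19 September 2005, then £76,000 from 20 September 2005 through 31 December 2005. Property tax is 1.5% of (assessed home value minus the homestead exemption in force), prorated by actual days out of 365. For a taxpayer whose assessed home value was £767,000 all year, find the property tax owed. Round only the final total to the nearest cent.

1 January – 19 September 2005: 262 days, exemption £194,000 → (£767,000 − £194,000) × 1.5% × 262/365 = £6,169.5616
20 September – 31 December 2005: 103 days, exemption £76,000 → (£767,000 − £76,000) × 1.5% × 103/365 = £2,924.9178
Total = £9,094.4795

£9,094.48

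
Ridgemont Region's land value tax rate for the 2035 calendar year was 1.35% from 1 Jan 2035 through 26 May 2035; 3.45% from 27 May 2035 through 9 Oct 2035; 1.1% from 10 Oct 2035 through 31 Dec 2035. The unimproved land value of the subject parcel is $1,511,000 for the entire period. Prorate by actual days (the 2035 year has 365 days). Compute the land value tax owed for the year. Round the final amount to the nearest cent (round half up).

$31,362.56

1 Jan – 26 May 2035: 146 days at 1.35% → $1,511,000 × 1.35% × 146/365 = $8,159.4000
27 May – 9 Oct 2035: 136 days at 3.45% → $1,511,000 × 3.45% × 136/365 = $19,423.5945
10 Oct – 31 Dec 2035: 83 days at 1.1% → $1,511,000 × 1.1% × 83/365 = $3,779.5699
Total = $31,362.5644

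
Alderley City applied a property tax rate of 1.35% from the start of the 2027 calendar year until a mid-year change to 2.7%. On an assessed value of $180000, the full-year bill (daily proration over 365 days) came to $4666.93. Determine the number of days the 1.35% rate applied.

29 days

Let d = days at the first rate; then 365 − d days at the second rate.
$180000 × [1.35%·d + 2.7%·(365−d)] / 365 = $4666.93
Solving gives d = 29, so the new rate took effect on 30 January 2027.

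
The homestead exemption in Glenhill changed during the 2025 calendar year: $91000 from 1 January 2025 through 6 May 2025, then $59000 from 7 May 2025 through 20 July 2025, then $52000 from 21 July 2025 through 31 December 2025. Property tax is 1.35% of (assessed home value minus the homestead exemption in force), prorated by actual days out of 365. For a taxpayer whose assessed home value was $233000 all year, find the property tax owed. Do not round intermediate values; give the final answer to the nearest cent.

$2242.33

1 January – 6 May 2025: 126 days, exemption $91000 → ($233000 − $91000) × 1.35% × 126/365 = $661.7589
7 May – 20 July 2025: 75 days, exemption $59000 → ($233000 − $59000) × 1.35% × 75/365 = $482.6712
21 July – 31 December 2025: 164 days, exemption $52000 → ($233000 − $52000) × 1.35% × 164/365 = $1097.9014
Total = $2242.3315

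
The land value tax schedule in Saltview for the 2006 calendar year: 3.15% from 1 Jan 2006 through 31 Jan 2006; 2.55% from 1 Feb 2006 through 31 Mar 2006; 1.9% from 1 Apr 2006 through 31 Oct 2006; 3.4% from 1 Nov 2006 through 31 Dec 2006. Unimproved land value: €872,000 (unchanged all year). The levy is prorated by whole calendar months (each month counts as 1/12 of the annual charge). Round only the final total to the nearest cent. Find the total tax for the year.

€20,601.00

1 Jan – 31 Jan 2006: 1 month at 3.15% → €872,000 × 3.15% × 1/12 = €2,289.0000
1 Feb – 31 Mar 2006: 2 months at 2.55% → €872,000 × 2.55% × 2/12 = €3,706.0000
1 Apr – 31 Oct 2006: 7 months at 1.9% → €872,000 × 1.9% × 7/12 = €9,664.6667
1 Nov – 31 Dec 2006: 2 months at 3.4% → €872,000 × 3.4% × 2/12 = €4,941.3333
Total = €20,601.0000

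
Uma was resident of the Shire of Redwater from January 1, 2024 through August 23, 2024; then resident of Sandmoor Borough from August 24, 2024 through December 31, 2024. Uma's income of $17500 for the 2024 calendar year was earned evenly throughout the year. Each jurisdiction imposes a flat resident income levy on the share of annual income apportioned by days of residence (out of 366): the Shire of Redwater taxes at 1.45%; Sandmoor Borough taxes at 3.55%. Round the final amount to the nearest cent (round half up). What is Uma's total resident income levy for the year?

$384.28

The Shire of Redwater, January 1 – August 23, 2024: 236 days → $17500 × 1.45% × 236/366 = $163.6202
Sandmoor Borough, August 24 – December 31, 2024: 130 days → $17500 × 3.55% × 130/366 = $220.6626
Total = $384.2828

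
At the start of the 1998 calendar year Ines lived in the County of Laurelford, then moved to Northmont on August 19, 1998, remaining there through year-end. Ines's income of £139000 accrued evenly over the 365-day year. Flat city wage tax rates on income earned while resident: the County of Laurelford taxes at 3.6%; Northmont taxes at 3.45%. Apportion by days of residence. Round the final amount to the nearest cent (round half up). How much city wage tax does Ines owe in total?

£4926.88

The County of Laurelford, January 1 – August 18, 1998: 230 days → £139000 × 3.6% × 230/365 = £3153.2055
Northmont, August 19 – December 31, 1998: 135 days → £139000 × 3.45% × 135/365 = £1773.6781
Total = £4926.8836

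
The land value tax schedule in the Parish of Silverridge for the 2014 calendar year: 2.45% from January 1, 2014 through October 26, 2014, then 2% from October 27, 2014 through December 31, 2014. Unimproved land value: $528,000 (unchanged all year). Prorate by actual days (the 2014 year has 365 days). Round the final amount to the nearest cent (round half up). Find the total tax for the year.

January 1 – October 26, 2014: 299 days at 2.45% → $528,000 × 2.45% × 299/365 = $10,596.8877
October 27 – December 31, 2014: 66 days at 2% → $528,000 × 2% × 66/365 = $1,909.4795
Total = $12,506.3671

$12,506.37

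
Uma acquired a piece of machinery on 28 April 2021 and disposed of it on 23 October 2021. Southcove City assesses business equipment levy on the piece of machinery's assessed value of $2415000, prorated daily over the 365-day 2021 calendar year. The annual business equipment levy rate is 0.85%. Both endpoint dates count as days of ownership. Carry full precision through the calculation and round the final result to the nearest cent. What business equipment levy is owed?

$10066.91

Days held (28 April – 23 October 2021): 179 out of 365
Tax = $2415000 × 0.85% × 179/365 = $10066.9110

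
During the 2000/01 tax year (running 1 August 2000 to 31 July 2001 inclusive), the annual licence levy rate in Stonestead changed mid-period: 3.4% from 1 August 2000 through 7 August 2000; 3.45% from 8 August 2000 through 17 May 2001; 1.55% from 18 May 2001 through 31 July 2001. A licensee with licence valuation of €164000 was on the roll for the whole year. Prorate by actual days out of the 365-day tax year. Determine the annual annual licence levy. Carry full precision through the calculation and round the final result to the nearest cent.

1 August – 7 August 2000: 7 days at 3.4% → €164000 × 3.4% × 7/365 = €106.9370
8 August 2000 – 17 May 2001: 283 days at 3.45% → €164000 × 3.45% × 283/365 = €4386.8877
18 May – 31 July 2001: 75 days at 1.55% → €164000 × 1.55% × 75/365 = €522.3288
Total = €5016.1534

€5016.15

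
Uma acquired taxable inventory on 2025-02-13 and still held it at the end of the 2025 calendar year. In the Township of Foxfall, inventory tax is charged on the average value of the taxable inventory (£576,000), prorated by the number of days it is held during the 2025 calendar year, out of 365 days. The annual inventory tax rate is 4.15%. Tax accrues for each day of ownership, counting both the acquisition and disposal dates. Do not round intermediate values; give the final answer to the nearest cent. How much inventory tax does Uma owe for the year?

Days held (2025-02-13 to 2025-12-31): 322 out of 365
Tax = £576,000 × 4.15% × 322/365 = £21,087.9123

£21,087.91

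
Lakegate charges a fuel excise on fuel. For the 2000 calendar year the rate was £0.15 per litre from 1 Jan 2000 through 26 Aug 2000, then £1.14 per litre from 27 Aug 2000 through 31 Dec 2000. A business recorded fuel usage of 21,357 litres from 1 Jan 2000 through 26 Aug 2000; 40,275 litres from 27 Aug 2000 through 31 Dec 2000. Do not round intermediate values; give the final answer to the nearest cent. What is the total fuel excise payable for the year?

£49117.05

1 Jan – 26 Aug 2000: 21,357 litres at £0.15/litre → £3203.55
27 Aug – 31 Dec 2000: 40,275 litres at £1.14/litre → £45913.50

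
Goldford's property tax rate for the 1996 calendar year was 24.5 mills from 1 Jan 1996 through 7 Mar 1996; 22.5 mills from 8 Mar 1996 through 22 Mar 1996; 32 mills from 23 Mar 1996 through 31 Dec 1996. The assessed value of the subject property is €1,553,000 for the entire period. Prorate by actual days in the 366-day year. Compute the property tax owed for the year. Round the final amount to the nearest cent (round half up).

€46,959.16

1 Jan – 7 Mar 1996: 67 days at 24.5 mills → €1,553,000 × 2.45% × 67/366 = €6,965.1626
8 Mar – 22 Mar 1996: 15 days at 22.5 mills → €1,553,000 × 2.25% × 15/366 = €1,432.0697
23 Mar – 31 Dec 1996: 284 days at 32 mills → €1,553,000 × 3.2% × 284/366 = €38,561.9235
Total = €46,959.1557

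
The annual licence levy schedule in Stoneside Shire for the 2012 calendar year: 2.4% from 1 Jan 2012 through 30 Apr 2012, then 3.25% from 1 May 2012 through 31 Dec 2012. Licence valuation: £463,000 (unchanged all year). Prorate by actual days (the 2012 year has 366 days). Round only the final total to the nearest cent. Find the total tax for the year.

1 Jan – 30 Apr 2012: 121 days at 2.4% → £463,000 × 2.4% × 121/366 = £3,673.6393
1 May – 31 Dec 2012: 245 days at 3.25% → £463,000 × 3.25% × 245/366 = £10,072.7801
Total = £13,746.4194

£13,746.42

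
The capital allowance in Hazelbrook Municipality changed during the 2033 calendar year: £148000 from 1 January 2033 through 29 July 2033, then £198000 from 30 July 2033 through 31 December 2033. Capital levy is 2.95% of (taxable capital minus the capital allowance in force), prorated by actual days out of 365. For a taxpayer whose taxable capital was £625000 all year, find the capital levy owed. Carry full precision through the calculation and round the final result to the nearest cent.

1 January – 29 July 2033: 210 days, exemption £148000 → (£625000 − £148000) × 2.95% × 210/365 = £8095.9315
30 July – 31 December 2033: 155 days, exemption £198000 → (£625000 − £198000) × 2.95% × 155/365 = £5349.1986
Total = £13445.1301

£13445.13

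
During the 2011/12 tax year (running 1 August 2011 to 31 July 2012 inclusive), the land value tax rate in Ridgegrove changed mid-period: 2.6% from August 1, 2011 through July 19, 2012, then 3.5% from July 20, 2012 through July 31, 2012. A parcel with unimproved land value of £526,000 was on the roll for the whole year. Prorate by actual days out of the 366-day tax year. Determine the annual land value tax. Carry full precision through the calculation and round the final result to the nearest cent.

£13,831.21

August 1, 2011 – July 19, 2012: 354 days at 2.6% → £526,000 × 2.6% × 354/366 = £13,227.6066
July 20 – July 31, 2012: 12 days at 3.5% → £526,000 × 3.5% × 12/366 = £603.6066
Total = £13,831.2131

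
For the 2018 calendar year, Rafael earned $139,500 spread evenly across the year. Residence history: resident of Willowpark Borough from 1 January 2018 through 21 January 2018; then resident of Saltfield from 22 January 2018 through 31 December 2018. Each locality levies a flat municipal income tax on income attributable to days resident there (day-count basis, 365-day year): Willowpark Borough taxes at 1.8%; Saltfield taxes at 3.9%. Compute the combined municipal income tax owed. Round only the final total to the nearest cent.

Willowpark Borough, 1 January – 21 January 2018: 21 days → $139,500 × 1.8% × 21/365 = $144.4685
Saltfield, 22 January – 31 December 2018: 344 days → $139,500 × 3.9% × 344/365 = $5,127.4849
Total = $5,271.9534

$5,271.95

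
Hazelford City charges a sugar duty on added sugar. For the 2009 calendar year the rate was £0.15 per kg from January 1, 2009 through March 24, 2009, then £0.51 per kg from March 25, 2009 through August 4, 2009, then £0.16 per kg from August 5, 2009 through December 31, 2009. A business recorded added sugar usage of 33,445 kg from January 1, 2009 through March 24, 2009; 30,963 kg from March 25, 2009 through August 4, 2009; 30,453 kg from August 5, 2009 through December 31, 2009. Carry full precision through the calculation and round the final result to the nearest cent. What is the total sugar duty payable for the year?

January 1 – March 24, 2009: 33,445 kg at £0.15/kg → £5,016.75
March 25 – August 4, 2009: 30,963 kg at £0.51/kg → £15,791.13
August 5 – December 31, 2009: 30,453 kg at £0.16/kg → £4,872.48

£25,680.36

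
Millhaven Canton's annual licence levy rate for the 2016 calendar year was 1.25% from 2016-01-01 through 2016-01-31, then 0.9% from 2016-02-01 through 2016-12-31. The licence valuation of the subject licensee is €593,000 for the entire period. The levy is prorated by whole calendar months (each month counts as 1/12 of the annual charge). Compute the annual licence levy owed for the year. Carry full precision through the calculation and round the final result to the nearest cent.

2016-01-01 to 2016-01-31: 1 month at 1.25% → €593,000 × 1.25% × 1/12 = €617.7083
2016-02-01 to 2016-12-31: 11 months at 0.9% → €593,000 × 0.9% × 11/12 = €4,892.2500
Total = €5,509.9583

€5,509.96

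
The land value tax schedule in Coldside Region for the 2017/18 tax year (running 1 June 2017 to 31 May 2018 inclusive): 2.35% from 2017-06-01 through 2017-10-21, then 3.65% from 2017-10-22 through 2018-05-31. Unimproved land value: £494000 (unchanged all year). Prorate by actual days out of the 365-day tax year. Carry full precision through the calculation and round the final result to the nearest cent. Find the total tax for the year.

£15514.98

2017-06-01 to 2017-10-21: 143 days at 2.35% → £494000 × 2.35% × 143/365 = £4548.1836
2017-10-22 to 2018-05-31: 222 days at 3.65% → £494000 × 3.65% × 222/365 = £10966.8000
Total = £15514.9836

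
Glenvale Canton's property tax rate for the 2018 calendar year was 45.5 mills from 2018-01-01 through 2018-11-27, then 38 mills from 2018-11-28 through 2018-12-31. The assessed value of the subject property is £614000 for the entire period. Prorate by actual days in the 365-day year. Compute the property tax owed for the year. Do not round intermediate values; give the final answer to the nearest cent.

2018-01-01 to 2018-11-27: 331 days at 45.5 mills → £614000 × 4.55% × 331/365 = £25334.6493
2018-11-28 to 2018-12-31: 34 days at 38 mills → £614000 × 3.8% × 34/365 = £2173.3918
Total = £27508.0411

£27508.04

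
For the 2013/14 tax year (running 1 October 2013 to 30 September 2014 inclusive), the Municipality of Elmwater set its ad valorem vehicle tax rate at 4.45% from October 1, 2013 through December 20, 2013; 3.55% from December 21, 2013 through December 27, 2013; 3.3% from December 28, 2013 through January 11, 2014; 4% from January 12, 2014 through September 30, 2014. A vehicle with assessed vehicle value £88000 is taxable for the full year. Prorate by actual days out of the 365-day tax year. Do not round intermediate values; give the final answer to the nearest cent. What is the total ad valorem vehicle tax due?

October 1 – December 20, 2013: 81 days at 4.45% → £88000 × 4.45% × 81/365 = £869.0301
December 21 – December 27, 2013: 7 days at 3.55% → £88000 × 3.55% × 7/365 = £59.9123
December 28, 2013 – January 11, 2014: 15 days at 3.3% → £88000 × 3.3% × 15/365 = £119.3425
January 12 – September 30, 2014: 262 days at 4% → £88000 × 4% × 262/365 = £2526.6849
Total = £3574.9699

£3574.97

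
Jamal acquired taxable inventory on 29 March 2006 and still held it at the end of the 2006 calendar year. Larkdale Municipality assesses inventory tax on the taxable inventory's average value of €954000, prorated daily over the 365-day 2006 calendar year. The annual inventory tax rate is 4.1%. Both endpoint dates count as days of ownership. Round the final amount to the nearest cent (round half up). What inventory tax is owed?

Days held (29 March – 31 December 2006): 278 out of 365
Tax = €954000 × 4.1% × 278/365 = €29790.9370

€29790.94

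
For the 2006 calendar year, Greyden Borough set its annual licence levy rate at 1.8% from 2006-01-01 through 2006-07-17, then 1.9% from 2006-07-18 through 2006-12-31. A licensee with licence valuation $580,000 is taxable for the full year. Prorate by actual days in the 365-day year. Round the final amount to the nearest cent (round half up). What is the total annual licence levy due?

$10,705.37

2006-01-01 to 2006-07-17: 198 days at 1.8% → $580,000 × 1.8% × 198/365 = $5,663.3425
2006-07-18 to 2006-12-31: 167 days at 1.9% → $580,000 × 1.9% × 167/365 = $5,042.0274
Total = $10,705.3699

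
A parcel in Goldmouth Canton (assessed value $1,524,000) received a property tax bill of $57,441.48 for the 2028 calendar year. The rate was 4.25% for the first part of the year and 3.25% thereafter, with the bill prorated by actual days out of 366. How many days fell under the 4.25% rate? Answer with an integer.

190 days

Let d = days at the first rate; then 366 − d days at the second rate.
$1,524,000 × [4.25%·d + 3.25%·(366−d)] / 366 = $57,441.48
Solving gives d = 190, so the new rate took effect on 9 July 2028.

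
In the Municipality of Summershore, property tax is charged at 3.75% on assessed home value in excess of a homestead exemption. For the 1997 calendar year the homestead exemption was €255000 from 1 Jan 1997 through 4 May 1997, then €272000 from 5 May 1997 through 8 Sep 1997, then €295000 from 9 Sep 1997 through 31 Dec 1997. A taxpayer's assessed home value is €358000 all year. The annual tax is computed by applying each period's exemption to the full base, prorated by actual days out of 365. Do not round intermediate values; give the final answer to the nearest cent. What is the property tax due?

1 Jan – 4 May 1997: 124 days, exemption €255000 → (€358000 − €255000) × 3.75% × 124/365 = €1312.1918
5 May – 8 Sep 1997: 127 days, exemption €272000 → (€358000 − €272000) × 3.75% × 127/365 = €1122.1233
9 Sep – 31 Dec 1997: 114 days, exemption €295000 → (€358000 − €295000) × 3.75% × 114/365 = €737.8767
Total = €3172.1918

€3172.19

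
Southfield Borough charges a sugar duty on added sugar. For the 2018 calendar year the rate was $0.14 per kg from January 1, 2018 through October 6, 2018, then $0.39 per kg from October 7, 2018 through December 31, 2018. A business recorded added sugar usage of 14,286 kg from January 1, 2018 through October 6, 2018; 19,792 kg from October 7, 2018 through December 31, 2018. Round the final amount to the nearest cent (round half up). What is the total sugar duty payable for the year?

$9,718.92

January 1 – October 6, 2018: 14,286 kg at $0.14/kg → $2,000.04
October 7 – December 31, 2018: 19,792 kg at $0.39/kg → $7,718.88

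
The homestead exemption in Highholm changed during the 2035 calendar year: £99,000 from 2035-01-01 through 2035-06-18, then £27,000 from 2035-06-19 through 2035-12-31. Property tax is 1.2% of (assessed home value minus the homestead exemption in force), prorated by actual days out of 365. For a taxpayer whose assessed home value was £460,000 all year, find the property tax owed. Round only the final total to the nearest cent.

£4,795.96

2035-01-01 to 2035-06-18: 169 days, exemption £99,000 → (£460,000 − £99,000) × 1.2% × 169/365 = £2,005.7753
2035-06-19 to 2035-12-31: 196 days, exemption £27,000 → (£460,000 − £27,000) × 1.2% × 196/365 = £2,790.1808
Total = £4,795.9562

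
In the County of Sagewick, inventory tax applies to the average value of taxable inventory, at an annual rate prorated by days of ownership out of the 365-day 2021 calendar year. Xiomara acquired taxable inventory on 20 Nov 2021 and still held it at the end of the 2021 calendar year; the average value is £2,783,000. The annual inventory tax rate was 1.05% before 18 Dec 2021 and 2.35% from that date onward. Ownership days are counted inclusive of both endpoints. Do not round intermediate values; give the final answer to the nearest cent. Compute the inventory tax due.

£4,750.16

20 Nov – 17 Dec 2021: 28 days at 1.05% → £2,783,000 × 1.05% × 28/365 = £2,241.6493
18 Dec – 31 Dec 2021: 14 days at 2.35% → £2,783,000 × 2.35% × 14/365 = £2,508.5123
Total = £4,750.1616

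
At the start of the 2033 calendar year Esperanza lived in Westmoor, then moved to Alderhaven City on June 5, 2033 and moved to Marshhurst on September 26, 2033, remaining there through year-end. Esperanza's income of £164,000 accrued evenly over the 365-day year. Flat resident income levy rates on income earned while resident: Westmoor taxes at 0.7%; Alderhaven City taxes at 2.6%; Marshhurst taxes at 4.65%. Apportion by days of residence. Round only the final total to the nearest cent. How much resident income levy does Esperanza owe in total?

Westmoor, January 1 – June 4, 2033: 155 days → £164,000 × 0.7% × 155/365 = £487.5068
Alderhaven City, June 5 – September 25, 2033: 113 days → £164,000 × 2.6% × 113/365 = £1,320.0877
Marshhurst, September 26 – December 31, 2033: 97 days → £164,000 × 4.65% × 97/365 = £2,026.6356
Total = £3,834.2301

£3,834.23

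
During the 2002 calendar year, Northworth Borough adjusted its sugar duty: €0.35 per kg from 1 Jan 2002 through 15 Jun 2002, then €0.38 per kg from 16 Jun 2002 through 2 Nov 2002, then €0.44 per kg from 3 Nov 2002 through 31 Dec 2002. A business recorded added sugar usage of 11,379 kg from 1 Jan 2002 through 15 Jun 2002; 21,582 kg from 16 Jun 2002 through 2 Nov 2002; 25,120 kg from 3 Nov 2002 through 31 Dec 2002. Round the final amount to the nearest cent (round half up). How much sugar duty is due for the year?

1 Jan – 15 Jun 2002: 11,379 kg at €0.35/kg → €3,982.65
16 Jun – 2 Nov 2002: 21,582 kg at €0.38/kg → €8,201.16
3 Nov – 31 Dec 2002: 25,120 kg at €0.44/kg → €11,052.80

€23,236.61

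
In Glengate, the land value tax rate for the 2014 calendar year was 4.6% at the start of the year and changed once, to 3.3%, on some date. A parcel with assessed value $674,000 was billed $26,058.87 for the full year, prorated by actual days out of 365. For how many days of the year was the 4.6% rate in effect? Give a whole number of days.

Let d = days at the first rate; then 365 − d days at the second rate.
$674,000 × [4.6%·d + 3.3%·(365−d)] / 365 = $26,058.87
Solving gives d = 159, so the new rate took effect on 9 Jun 2014.

159 days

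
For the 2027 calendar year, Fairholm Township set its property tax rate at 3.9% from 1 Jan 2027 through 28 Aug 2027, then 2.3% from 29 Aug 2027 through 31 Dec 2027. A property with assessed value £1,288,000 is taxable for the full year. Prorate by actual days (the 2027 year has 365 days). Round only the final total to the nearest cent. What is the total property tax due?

£43,174.47

1 Jan – 28 Aug 2027: 240 days at 3.9% → £1,288,000 × 3.9% × 240/365 = £33,029.2603
29 Aug – 31 Dec 2027: 125 days at 2.3% → £1,288,000 × 2.3% × 125/365 = £10,145.2055
Total = £43,174.4658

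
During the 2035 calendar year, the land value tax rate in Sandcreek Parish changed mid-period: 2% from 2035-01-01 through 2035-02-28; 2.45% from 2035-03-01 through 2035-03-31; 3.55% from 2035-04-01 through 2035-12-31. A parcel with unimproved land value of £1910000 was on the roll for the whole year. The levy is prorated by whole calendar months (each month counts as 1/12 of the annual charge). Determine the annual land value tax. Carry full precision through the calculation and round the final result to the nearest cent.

£61120.00

2035-01-01 to 2035-02-28: 2 months at 2% → £1910000 × 2% × 2/12 = £6366.6667
2035-03-01 to 2035-03-31: 1 month at 2.45% → £1910000 × 2.45% × 1/12 = £3899.5833
2035-04-01 to 2035-12-31: 9 months at 3.55% → £1910000 × 3.55% × 9/12 = £50853.7500
Total = £61120.0000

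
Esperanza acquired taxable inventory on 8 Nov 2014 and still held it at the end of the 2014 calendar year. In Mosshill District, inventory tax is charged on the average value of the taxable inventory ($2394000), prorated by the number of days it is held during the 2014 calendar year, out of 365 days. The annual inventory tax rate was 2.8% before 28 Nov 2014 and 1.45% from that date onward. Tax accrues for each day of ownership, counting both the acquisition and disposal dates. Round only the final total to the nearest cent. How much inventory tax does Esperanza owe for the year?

$6906.53

8 Nov – 27 Nov 2014: 20 days at 2.8% → $2394000 × 2.8% × 20/365 = $3672.9863
28 Nov – 31 Dec 2014: 34 days at 1.45% → $2394000 × 1.45% × 34/365 = $3233.5397
Total = $6906.5260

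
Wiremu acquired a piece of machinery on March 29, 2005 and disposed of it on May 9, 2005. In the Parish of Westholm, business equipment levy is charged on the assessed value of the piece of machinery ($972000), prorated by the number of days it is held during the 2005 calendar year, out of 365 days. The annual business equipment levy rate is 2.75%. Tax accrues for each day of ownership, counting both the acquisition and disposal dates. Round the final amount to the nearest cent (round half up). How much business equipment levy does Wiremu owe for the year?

Days held (March 29 – May 9, 2005): 42 out of 365
Tax = $972000 × 2.75% × 42/365 = $3075.7808

$3075.78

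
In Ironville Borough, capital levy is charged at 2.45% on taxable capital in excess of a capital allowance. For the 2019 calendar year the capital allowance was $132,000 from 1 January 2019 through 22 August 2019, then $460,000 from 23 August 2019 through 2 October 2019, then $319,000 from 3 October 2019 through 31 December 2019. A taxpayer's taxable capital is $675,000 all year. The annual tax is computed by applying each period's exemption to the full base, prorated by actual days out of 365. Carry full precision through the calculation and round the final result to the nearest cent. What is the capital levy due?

1 January – 22 August 2019: 234 days, exemption $132,000 → ($675,000 − $132,000) × 2.45% × 234/365 = $8,528.8192
23 August – 2 October 2019: 41 days, exemption $460,000 → ($675,000 − $460,000) × 2.45% × 41/365 = $591.6918
3 October – 31 December 2019: 90 days, exemption $319,000 → ($675,000 − $319,000) × 2.45% × 90/365 = $2,150.6301
Total = $11,271.1411

$11,271.14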